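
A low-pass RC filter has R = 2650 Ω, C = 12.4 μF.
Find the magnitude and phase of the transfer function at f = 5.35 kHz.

Step 1 — Angular frequency: ω = 2π·5350 = 3.362e+04 rad/s.
Step 2 — Transfer function: H(jω) = 1/(1 + jωRC).
Step 3 — Denominator: 1 + jωRC = 1 + j·3.362e+04·2650·1.24e-05 = 1 + j1105.
Step 4 — H = 8.196e-07 - j0.0009053.
Step 5 — Magnitude: |H| = 0.0009053 (-60.9 dB); phase: φ = -89.9°.

|H| = 0.0009053 (-60.9 dB), φ = -89.9°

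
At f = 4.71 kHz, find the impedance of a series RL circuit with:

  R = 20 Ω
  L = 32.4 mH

Step 1 — Angular frequency: ω = 2π·f = 2π·4710 = 2.959e+04 rad/s.
Step 2 — Component impedances:
  R: Z = R = 20 Ω
  L: Z = jωL = j·2.959e+04·0.0324 = 0 + j958.8 Ω
Step 3 — Series combination: Z_total = R + L = 20 + j958.8 Ω = 959∠88.8° Ω.

Z = 20 + j958.8 Ω = 959∠88.8° Ω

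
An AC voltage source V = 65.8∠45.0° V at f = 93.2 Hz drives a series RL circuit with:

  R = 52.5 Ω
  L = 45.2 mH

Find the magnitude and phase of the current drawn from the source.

Step 1 — Angular frequency: ω = 2π·f = 2π·93.2 = 585.6 rad/s.
Step 2 — Component impedances:
  R: Z = R = 52.5 Ω
  L: Z = jωL = j·585.6·0.0452 = 0 + j26.47 Ω
Step 3 — Series combination: Z_total = R + L = 52.5 + j26.47 Ω = 58.79∠26.8° Ω.
Step 4 — Source phasor: V = 65.8∠45.0° V = 46.53 + j46.53 V.
Step 5 — Ohm's law: I = V / Z_total = (46.53 + j46.53) / (52.5 + j26.47) = 1.063 + j0.3504 A.
Step 6 — Convert to polar: |I| = 1.119 A, ∠I = 18.2°.

I = 1.119∠18.2° A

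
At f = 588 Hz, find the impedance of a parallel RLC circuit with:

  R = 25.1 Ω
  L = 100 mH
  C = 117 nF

Step 1 — Angular frequency: ω = 2π·f = 2π·588 = 3695 rad/s.
Step 2 — Component impedances:
  R: Z = R = 25.1 Ω
  L: Z = jωL = j·3695·0.1 = 0 + j369.5 Ω
  C: Z = 1/(jωC) = -j/(ω·C) = 0 - j2313 Ω
Step 3 — Parallel combination: 1/Z_total = 1/R + 1/L + 1/C; Z_total = 25.02 + j1.428 Ω = 25.06∠3.3° Ω.

Z = 25.02 + j1.428 Ω = 25.06∠3.3° Ω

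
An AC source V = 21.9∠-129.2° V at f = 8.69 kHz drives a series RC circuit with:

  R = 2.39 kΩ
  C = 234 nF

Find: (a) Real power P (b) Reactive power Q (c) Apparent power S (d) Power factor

Step 1 — Angular frequency: ω = 2π·f = 2π·8690 = 5.46e+04 rad/s.
Step 2 — Component impedances:
  R: Z = R = 2390 Ω
  C: Z = 1/(jωC) = -j/(ω·C) = 0 - j78.27 Ω
Step 3 — Series combination: Z_total = R + C = 2390 - j78.27 Ω = 2391∠-1.9° Ω.
Step 4 — Source phasor: V = 21.9∠-129.2° V = -13.84 - j16.97 V.
Step 5 — Current: I = V / Z = -0.005553 - j0.007283 A = 0.009158∠-127.3° A.
Step 6 — Complex power: S = V·I* = 0.2005 - j0.006565 VA.
Step 7 — Real power: P = Re(S) = 0.2005 W.
Step 8 — Reactive power: Q = Im(S) = -0.006565 VAR.
Step 9 — Apparent power: |S| = 0.2006 VA.
Step 10 — Power factor: PF = P/|S| = 0.9995 (leading).

(a) P = 0.2005 W  (b) Q = -0.006565 VAR  (c) S = 0.2006 VA  (d) PF = 0.9995 (leading)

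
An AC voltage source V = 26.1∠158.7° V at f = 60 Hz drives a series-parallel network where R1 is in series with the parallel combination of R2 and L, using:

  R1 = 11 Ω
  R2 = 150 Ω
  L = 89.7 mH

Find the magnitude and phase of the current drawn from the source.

Step 1 — Angular frequency: ω = 2π·f = 2π·60 = 377 rad/s.
Step 2 — Component impedances:
  R1: Z = R = 11 Ω
  R2: Z = R = 150 Ω
  L: Z = jωL = j·377·0.0897 = 0 + j33.82 Ω
Step 3 — Parallel branch: R2 || L = 1/(1/R2 + 1/L) = 7.255 + j32.18 Ω.
Step 4 — Series with R1: Z_total = R1 + (R2 || L) = 18.25 + j32.18 Ω = 37∠60.4° Ω.
Step 5 — Source phasor: V = 26.1∠158.7° V = -24.32 + j9.481 V.
Step 6 — Ohm's law: I = V / Z_total = (-24.32 + j9.481) / (18.25 + j32.18) = -0.1014 + j0.6981 A.
Step 7 — Convert to polar: |I| = 0.7054 A, ∠I = 98.3°.

I = 0.7054∠98.3° A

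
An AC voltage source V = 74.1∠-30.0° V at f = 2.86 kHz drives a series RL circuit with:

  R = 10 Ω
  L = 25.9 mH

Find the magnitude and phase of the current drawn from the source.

Step 1 — Angular frequency: ω = 2π·f = 2π·2860 = 1.797e+04 rad/s.
Step 2 — Component impedances:
  R: Z = R = 10 Ω
  L: Z = jωL = j·1.797e+04·0.0259 = 0 + j465.4 Ω
Step 3 — Series combination: Z_total = R + L = 10 + j465.4 Ω = 465.5∠88.8° Ω.
Step 4 — Source phasor: V = 74.1∠-30.0° V = 64.17 - j37.05 V.
Step 5 — Ohm's law: I = V / Z_total = (64.17 - j37.05) / (10 + j465.4) = -0.07661 - j0.1395 A.
Step 6 — Convert to polar: |I| = 0.1592 A, ∠I = -118.8°.

I = 0.1592∠-118.8° A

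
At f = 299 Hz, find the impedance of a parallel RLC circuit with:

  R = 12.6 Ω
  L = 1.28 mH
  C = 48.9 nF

Step 1 — Angular frequency: ω = 2π·f = 2π·299 = 1879 rad/s.
Step 2 — Component impedances:
  R: Z = R = 12.6 Ω
  L: Z = jωL = j·1879·0.00128 = 0 + j2.405 Ω
  C: Z = 1/(jωC) = -j/(ω·C) = 0 - j1.089e+04 Ω
Step 3 — Parallel combination: 1/Z_total = 1/R + 1/L + 1/C; Z_total = 0.443 + j2.321 Ω = 2.363∠79.2° Ω.

Z = 0.443 + j2.321 Ω = 2.363∠79.2° Ω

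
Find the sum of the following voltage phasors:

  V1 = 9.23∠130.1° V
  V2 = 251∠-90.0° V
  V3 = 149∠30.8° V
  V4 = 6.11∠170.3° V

Step 1 — Convert each phasor to rectangular form:
  V1 = 9.23·(cos(130.1°) + j·sin(130.1°)) = -5.945 + j7.06 V
  V2 = 251·(cos(-90.0°) + j·sin(-90.0°)) = 0 - j251 V
  V3 = 149·(cos(30.8°) + j·sin(30.8°)) = 128 + j76.29 V
  V4 = 6.11·(cos(170.3°) + j·sin(170.3°)) = -6.023 + j1.029 V
Step 2 — Sum components: V_total = 116 - j166.6 V.
Step 3 — Convert to polar: |V_total| = 203 V, ∠V_total = -55.1°.

V_total = 203∠-55.1° V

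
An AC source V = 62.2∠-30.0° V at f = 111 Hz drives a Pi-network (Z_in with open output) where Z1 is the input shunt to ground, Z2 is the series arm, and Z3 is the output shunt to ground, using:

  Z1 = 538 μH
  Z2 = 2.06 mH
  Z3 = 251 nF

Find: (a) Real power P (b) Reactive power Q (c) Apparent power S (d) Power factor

Step 1 — Angular frequency: ω = 2π·f = 2π·111 = 697.4 rad/s.
Step 2 — Component impedances:
  Z1: Z = jωL = j·697.4·0.000538 = 0 + j0.3752 Ω
  Z2: Z = jωL = j·697.4·0.00206 = 0 + j1.437 Ω
  Z3: Z = 1/(jωC) = -j/(ω·C) = 0 - j5712 Ω
Step 3 — With open output, the series arm Z2 and the output shunt Z3 appear in series to ground: Z2 + Z3 = 0 - j5711 Ω.
Step 4 — Parallel with input shunt Z1: Z_in = Z1 || (Z2 + Z3) = 0 + j0.3752 Ω = 0.3752∠90.0° Ω.
Step 5 — Source phasor: V = 62.2∠-30.0° V = 53.87 - j31.1 V.
Step 6 — Current: I = V / Z = -82.88 - j143.6 A = 165.8∠-120.0° A.
Step 7 — Complex power: S = V·I* = 0 + j1.031e+04 VA.
Step 8 — Real power: P = Re(S) = 0 W.
Step 9 — Reactive power: Q = Im(S) = 1.031e+04 VAR.
Step 10 — Apparent power: |S| = 1.031e+04 VA.
Step 11 — Power factor: PF = P/|S| = 0 (lagging).

(a) P = 0 W  (b) Q = 1.031e+04 VAR  (c) S = 1.031e+04 VA  (d) PF = 0 (lagging)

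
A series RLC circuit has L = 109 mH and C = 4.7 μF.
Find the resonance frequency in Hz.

Step 1 — Resonance condition Im(Z)=0 gives ω₀ = 1/√(LC).
Step 2 — ω₀ = 1/√(0.109·4.7e-06) = 1397 rad/s.
Step 3 — f₀ = ω₀/(2π) = 222.4 Hz.

f₀ = 222.4 Hz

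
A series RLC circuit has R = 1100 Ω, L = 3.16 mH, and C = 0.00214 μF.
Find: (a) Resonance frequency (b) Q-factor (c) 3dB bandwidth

Step 1 — Resonance: ω₀ = 1/√(LC) = 1/√(0.00316·2.14e-09) = 3.845e+05 rad/s.
Step 2 — f₀ = ω₀/(2π) = 6.12e+04 Hz.
Step 3 — Series Q: Q = ω₀L/R = 3.845e+05·0.00316/1100 = 1.105.
Step 4 — Bandwidth: Δω = ω₀/Q = 3.481e+05 rad/s; BW = Δω/(2π) = 5.54e+04 Hz.

(a) f₀ = 6.12e+04 Hz  (b) Q = 1.105  (c) BW = 5.54e+04 Hz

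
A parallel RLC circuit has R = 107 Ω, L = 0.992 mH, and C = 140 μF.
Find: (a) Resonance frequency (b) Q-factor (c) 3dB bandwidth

Step 1 — Resonance: ω₀ = 1/√(LC) = 1/√(0.000992·0.00014) = 2683 rad/s.
Step 2 — f₀ = ω₀/(2π) = 427.1 Hz.
Step 3 — Parallel Q: Q = R/(ω₀L) = 107/(2683·0.000992) = 40.2.
Step 4 — Bandwidth: Δω = ω₀/Q = 66.76 rad/s; BW = Δω/(2π) = 10.62 Hz.

(a) f₀ = 427.1 Hz  (b) Q = 40.2  (c) BW = 10.62 Hz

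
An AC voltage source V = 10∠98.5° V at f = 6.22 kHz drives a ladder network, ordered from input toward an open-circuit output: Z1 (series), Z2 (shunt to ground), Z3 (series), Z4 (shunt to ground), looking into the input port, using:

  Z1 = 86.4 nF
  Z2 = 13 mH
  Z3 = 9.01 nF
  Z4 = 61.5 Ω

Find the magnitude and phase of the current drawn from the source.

Step 1 — Angular frequency: ω = 2π·f = 2π·6220 = 3.908e+04 rad/s.
Step 2 — Component impedances:
  Z1: Z = 1/(jωC) = -j/(ω·C) = 0 - j296.2 Ω
  Z2: Z = jωL = j·3.908e+04·0.013 = 0 + j508.1 Ω
  Z3: Z = 1/(jωC) = -j/(ω·C) = 0 - j2840 Ω
  Z4: Z = R = 61.5 Ω
Step 3 — Ladder network (open output): work backward from the far end, alternating series and parallel combinations. Z_in = 2.917 + j322.5 Ω = 322.5∠89.5° Ω.
Step 4 — Source phasor: V = 10∠98.5° V = -1.478 + j9.89 V.
Step 5 — Ohm's law: I = V / Z_total = (-1.478 + j9.89) / (2.917 + j322.5) = 0.03062 + j0.00486 A.
Step 6 — Convert to polar: |I| = 0.031 A, ∠I = 9.0°.

I = 0.031∠9.0° A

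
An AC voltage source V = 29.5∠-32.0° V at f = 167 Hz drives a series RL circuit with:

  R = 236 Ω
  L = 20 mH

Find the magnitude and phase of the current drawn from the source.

Step 1 — Angular frequency: ω = 2π·f = 2π·167 = 1049 rad/s.
Step 2 — Component impedances:
  R: Z = R = 236 Ω
  L: Z = jωL = j·1049·0.02 = 0 + j20.99 Ω
Step 3 — Series combination: Z_total = R + L = 236 + j20.99 Ω = 236.9∠5.1° Ω.
Step 4 — Source phasor: V = 29.5∠-32.0° V = 25.02 - j15.63 V.
Step 5 — Ohm's law: I = V / Z_total = (25.02 - j15.63) / (236 + j20.99) = 0.09933 - j0.07507 A.
Step 6 — Convert to polar: |I| = 0.1245 A, ∠I = -37.1°.

I = 0.1245∠-37.1° A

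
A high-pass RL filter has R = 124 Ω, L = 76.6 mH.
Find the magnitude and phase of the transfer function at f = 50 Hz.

Step 1 — Angular frequency: ω = 2π·50 = 314.2 rad/s.
Step 2 — Transfer function: H(jω) = jωL/(R + jωL).
Step 3 — Numerator jωL = j·24.06; denominator R + jωL = 124 + j24.06.
Step 4 — H = 0.0363 + j0.187.
Step 5 — Magnitude: |H| = 0.1905 (-14.4 dB); phase: φ = 79.0°.

|H| = 0.1905 (-14.4 dB), φ = 79.0°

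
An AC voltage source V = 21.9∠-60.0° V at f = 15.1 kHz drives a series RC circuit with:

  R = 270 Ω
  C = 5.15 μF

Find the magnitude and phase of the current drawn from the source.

Step 1 — Angular frequency: ω = 2π·f = 2π·1.51e+04 = 9.488e+04 rad/s.
Step 2 — Component impedances:
  R: Z = R = 270 Ω
  C: Z = 1/(jωC) = -j/(ω·C) = 0 - j2.047 Ω
Step 3 — Series combination: Z_total = R + C = 270 - j2.047 Ω = 270∠-0.4° Ω.
Step 4 — Source phasor: V = 21.9∠-60.0° V = 10.95 - j18.97 V.
Step 5 — Ohm's law: I = V / Z_total = (10.95 - j18.97) / (270 - j2.047) = 0.04109 - j0.06993 A.
Step 6 — Convert to polar: |I| = 0.08111 A, ∠I = -59.6°.

I = 0.08111∠-59.6° A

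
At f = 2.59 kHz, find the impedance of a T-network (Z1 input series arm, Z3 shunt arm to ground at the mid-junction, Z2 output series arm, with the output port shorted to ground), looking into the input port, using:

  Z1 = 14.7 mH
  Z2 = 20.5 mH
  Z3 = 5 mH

Step 1 — Angular frequency: ω = 2π·f = 2π·2590 = 1.627e+04 rad/s.
Step 2 — Component impedances:
  Z1: Z = jωL = j·1.627e+04·0.0147 = 0 + j239.2 Ω
  Z2: Z = jωL = j·1.627e+04·0.0205 = 0 + j333.6 Ω
  Z3: Z = jωL = j·1.627e+04·0.005 = 0 + j81.37 Ω
Step 3 — With the output port shorted to ground, the output series arm Z2 runs from the junction to ground; the shunt arm Z3 also runs from the junction to ground. They appear in parallel: Z3 || Z2 = 0 + j65.41 Ω.
Step 4 — Series with input arm Z1: Z_in = Z1 + (Z3 || Z2) = 0 + j304.6 Ω = 304.6∠90.0° Ω.

Z = 0 + j304.6 Ω = 304.6∠90.0° Ω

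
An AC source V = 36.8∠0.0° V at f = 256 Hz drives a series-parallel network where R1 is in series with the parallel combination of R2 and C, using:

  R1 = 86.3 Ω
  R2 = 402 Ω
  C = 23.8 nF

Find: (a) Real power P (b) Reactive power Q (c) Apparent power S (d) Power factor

Step 1 — Angular frequency: ω = 2π·f = 2π·256 = 1608 rad/s.
Step 2 — Component impedances:
  R1: Z = R = 86.3 Ω
  R2: Z = R = 402 Ω
  C: Z = 1/(jωC) = -j/(ω·C) = 0 - j2.612e+04 Ω
Step 3 — Parallel branch: R2 || C = 1/(1/R2 + 1/C) = 401.9 - j6.185 Ω.
Step 4 — Series with R1: Z_total = R1 + (R2 || C) = 488.2 - j6.185 Ω = 488.2∠-0.7° Ω.
Step 5 — Source phasor: V = 36.8∠0.0° V = 36.8 V.
Step 6 — Current: I = V / Z = 0.07537 + j0.0009548 A = 0.07537∠0.7° A.
Step 7 — Complex power: S = V·I* = 2.773 - j0.03514 VA.
Step 8 — Real power: P = Re(S) = 2.773 W.
Step 9 — Reactive power: Q = Im(S) = -0.03514 VAR.
Step 10 — Apparent power: |S| = 2.774 VA.
Step 11 — Power factor: PF = P/|S| = 0.9999 (leading).

(a) P = 2.773 W  (b) Q = -0.03514 VAR  (c) S = 2.774 VA  (d) PF = 0.9999 (leading)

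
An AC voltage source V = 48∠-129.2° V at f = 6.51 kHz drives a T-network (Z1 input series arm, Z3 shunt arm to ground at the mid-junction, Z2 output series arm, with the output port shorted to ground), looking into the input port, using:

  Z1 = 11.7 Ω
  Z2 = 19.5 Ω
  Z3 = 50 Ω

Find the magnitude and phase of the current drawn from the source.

Step 1 — Angular frequency: ω = 2π·f = 2π·6510 = 4.09e+04 rad/s.
Step 2 — Component impedances:
  Z1: Z = R = 11.7 Ω
  Z2: Z = R = 19.5 Ω
  Z3: Z = R = 50 Ω
Step 3 — With the output port shorted to ground, the output series arm Z2 runs from the junction to ground; the shunt arm Z3 also runs from the junction to ground. They appear in parallel: Z3 || Z2 = 14.03 Ω.
Step 4 — Series with input arm Z1: Z_in = Z1 + (Z3 || Z2) = 25.73 Ω = 25.73∠0.0° Ω.
Step 5 — Source phasor: V = 48∠-129.2° V = -30.34 - j37.2 V.
Step 6 — Ohm's law: I = V / Z_total = (-30.34 - j37.2) / (25.73) = -1.179 - j1.446 A.
Step 7 — Convert to polar: |I| = 1.866 A, ∠I = -129.2°.

I = 1.866∠-129.2° A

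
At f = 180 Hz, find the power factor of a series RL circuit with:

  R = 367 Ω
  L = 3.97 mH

Step 1 — Angular frequency: ω = 2π·f = 2π·180 = 1131 rad/s.
Step 2 — Component impedances:
  R: Z = R = 367 Ω
  L: Z = jωL = j·1131·0.00397 = 0 + j4.49 Ω
Step 3 — Series combination: Z_total = R + L = 367 + j4.49 Ω = 367∠0.7° Ω.
Step 4 — Power factor: PF = cos(φ) = Re(Z)/|Z| = 367/367.03 = 0.9999.
Step 5 — Type: Im(Z) = 4.49 ⇒ lagging (phase φ = 0.7°).

PF = 0.9999 (lagging, φ = 0.7°)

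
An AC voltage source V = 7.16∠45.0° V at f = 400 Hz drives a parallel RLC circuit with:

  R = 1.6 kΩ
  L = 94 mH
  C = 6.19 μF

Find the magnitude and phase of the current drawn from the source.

Step 1 — Angular frequency: ω = 2π·f = 2π·400 = 2513 rad/s.
Step 2 — Component impedances:
  R: Z = R = 1600 Ω
  L: Z = jωL = j·2513·0.094 = 0 + j236.2 Ω
  C: Z = 1/(jωC) = -j/(ω·C) = 0 - j64.28 Ω
Step 3 — Parallel combination: 1/Z_total = 1/R + 1/L + 1/C; Z_total = 4.859 - j88.04 Ω = 88.17∠-86.8° Ω.
Step 4 — Source phasor: V = 7.16∠45.0° V = 5.063 + j5.063 V.
Step 5 — Ohm's law: I = V / Z_total = (5.063 + j5.063) / (4.859 - j88.04) = -0.05417 + j0.0605 A.
Step 6 — Convert to polar: |I| = 0.08121 A, ∠I = 131.8°.

I = 0.08121∠131.8° A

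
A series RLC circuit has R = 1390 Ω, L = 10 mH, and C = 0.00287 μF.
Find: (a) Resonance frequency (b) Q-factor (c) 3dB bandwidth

Step 1 — Resonance: ω₀ = 1/√(LC) = 1/√(0.01·2.87e-09) = 1.867e+05 rad/s.
Step 2 — f₀ = ω₀/(2π) = 2.971e+04 Hz.
Step 3 — Series Q: Q = ω₀L/R = 1.867e+05·0.01/1390 = 1.343.
Step 4 — Bandwidth: Δω = ω₀/Q = 1.39e+05 rad/s; BW = Δω/(2π) = 2.212e+04 Hz.

(a) f₀ = 2.971e+04 Hz  (b) Q = 1.343  (c) BW = 2.212e+04 Hz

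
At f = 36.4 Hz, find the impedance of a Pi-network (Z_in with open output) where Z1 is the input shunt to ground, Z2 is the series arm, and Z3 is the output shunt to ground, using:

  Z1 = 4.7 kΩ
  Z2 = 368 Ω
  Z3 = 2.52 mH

Step 1 — Angular frequency: ω = 2π·f = 2π·36.4 = 228.7 rad/s.
Step 2 — Component impedances:
  Z1: Z = R = 4700 Ω
  Z2: Z = R = 368 Ω
  Z3: Z = jωL = j·228.7·0.00252 = 0 + j0.5763 Ω
Step 3 — With open output, the series arm Z2 and the output shunt Z3 appear in series to ground: Z2 + Z3 = 368 + j0.5763 Ω.
Step 4 — Parallel with input shunt Z1: Z_in = Z1 || (Z2 + Z3) = 341.3 + j0.4957 Ω = 341.3∠0.1° Ω.

Z = 341.3 + j0.4957 Ω = 341.3∠0.1° Ω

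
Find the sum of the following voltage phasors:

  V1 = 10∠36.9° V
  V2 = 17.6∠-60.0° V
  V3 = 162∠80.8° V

Step 1 — Convert each phasor to rectangular form:
  V1 = 10·(cos(36.9°) + j·sin(36.9°)) = 7.997 + j6.004 V
  V2 = 17.6·(cos(-60.0°) + j·sin(-60.0°)) = 8.8 - j15.24 V
  V3 = 162·(cos(80.8°) + j·sin(80.8°)) = 25.9 + j159.9 V
Step 2 — Sum components: V_total = 42.7 + j150.7 V.
Step 3 — Convert to polar: |V_total| = 156.6 V, ∠V_total = 74.2°.

V_total = 156.6∠74.2° V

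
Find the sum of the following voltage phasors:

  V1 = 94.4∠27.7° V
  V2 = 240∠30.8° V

Step 1 — Convert each phasor to rectangular form:
  V1 = 94.4·(cos(27.7°) + j·sin(27.7°)) = 83.58 + j43.88 V
  V2 = 240·(cos(30.8°) + j·sin(30.8°)) = 206.2 + j122.9 V
Step 2 — Sum components: V_total = 289.7 + j166.8 V.
Step 3 — Convert to polar: |V_total| = 334.3 V, ∠V_total = 29.9°.

V_total = 334.3∠29.9° V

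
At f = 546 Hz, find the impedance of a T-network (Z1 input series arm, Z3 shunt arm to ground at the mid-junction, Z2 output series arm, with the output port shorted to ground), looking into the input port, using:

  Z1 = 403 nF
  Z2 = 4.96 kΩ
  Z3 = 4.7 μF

Step 1 — Angular frequency: ω = 2π·f = 2π·546 = 3431 rad/s.
Step 2 — Component impedances:
  Z1: Z = 1/(jωC) = -j/(ω·C) = 0 - j723.3 Ω
  Z2: Z = R = 4960 Ω
  Z3: Z = 1/(jωC) = -j/(ω·C) = 0 - j62.02 Ω
Step 3 — With the output port shorted to ground, the output series arm Z2 runs from the junction to ground; the shunt arm Z3 also runs from the junction to ground. They appear in parallel: Z3 || Z2 = 0.7754 - j62.01 Ω.
Step 4 — Series with input arm Z1: Z_in = Z1 + (Z3 || Z2) = 0.7754 - j785.3 Ω = 785.3∠-89.9° Ω.

Z = 0.7754 - j785.3 Ω = 785.3∠-89.9° Ω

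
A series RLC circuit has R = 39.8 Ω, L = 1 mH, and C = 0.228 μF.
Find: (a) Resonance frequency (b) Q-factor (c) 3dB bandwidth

Step 1 — Resonance: ω₀ = 1/√(LC) = 1/√(0.001·2.28e-07) = 6.623e+04 rad/s.
Step 2 — f₀ = ω₀/(2π) = 1.054e+04 Hz.
Step 3 — Series Q: Q = ω₀L/R = 6.623e+04·0.001/39.8 = 1.664.
Step 4 — Bandwidth: Δω = ω₀/Q = 3.98e+04 rad/s; BW = Δω/(2π) = 6334 Hz.

(a) f₀ = 1.054e+04 Hz  (b) Q = 1.664  (c) BW = 6334 Hz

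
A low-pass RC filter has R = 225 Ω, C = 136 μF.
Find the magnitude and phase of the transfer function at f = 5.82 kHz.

Step 1 — Angular frequency: ω = 2π·5820 = 3.657e+04 rad/s.
Step 2 — Transfer function: H(jω) = 1/(1 + jωRC).
Step 3 — Denominator: 1 + jωRC = 1 + j·3.657e+04·225·0.000136 = 1 + j1119.
Step 4 — H = 7.986e-07 - j0.0008937.
Step 5 — Magnitude: |H| = 0.0008937 (-61.0 dB); phase: φ = -89.9°.

|H| = 0.0008937 (-61.0 dB), φ = -89.9°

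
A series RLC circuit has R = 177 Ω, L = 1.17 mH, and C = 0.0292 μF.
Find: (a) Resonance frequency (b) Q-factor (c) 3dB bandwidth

Step 1 — Resonance: ω₀ = 1/√(LC) = 1/√(0.00117·2.92e-08) = 1.711e+05 rad/s.
Step 2 — f₀ = ω₀/(2π) = 2.723e+04 Hz.
Step 3 — Series Q: Q = ω₀L/R = 1.711e+05·0.00117/177 = 1.131.
Step 4 — Bandwidth: Δω = ω₀/Q = 1.513e+05 rad/s; BW = Δω/(2π) = 2.408e+04 Hz.

(a) f₀ = 2.723e+04 Hz  (b) Q = 1.131  (c) BW = 2.408e+04 Hz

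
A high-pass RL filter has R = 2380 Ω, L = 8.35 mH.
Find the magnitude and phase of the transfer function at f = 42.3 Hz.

Step 1 — Angular frequency: ω = 2π·42.3 = 265.8 rad/s.
Step 2 — Transfer function: H(jω) = jωL/(R + jωL).
Step 3 — Numerator jωL = j·2.219; denominator R + jωL = 2380 + j2.219.
Step 4 — H = 8.695e-07 + j0.0009325.
Step 5 — Magnitude: |H| = 0.0009325 (-60.6 dB); phase: φ = 89.9°.

|H| = 0.0009325 (-60.6 dB), φ = 89.9°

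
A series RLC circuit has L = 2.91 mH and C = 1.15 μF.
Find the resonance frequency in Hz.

Step 1 — Resonance condition Im(Z)=0 gives ω₀ = 1/√(LC).
Step 2 — ω₀ = 1/√(0.00291·1.15e-06) = 1.729e+04 rad/s.
Step 3 — f₀ = ω₀/(2π) = 2751 Hz.

f₀ = 2751 Hz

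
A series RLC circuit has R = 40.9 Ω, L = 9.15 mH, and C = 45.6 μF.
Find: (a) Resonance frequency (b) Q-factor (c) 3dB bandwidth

Step 1 — Resonance condition Im(Z)=0 gives ω₀ = 1/√(LC).
Step 2 — ω₀ = 1/√(0.00915·4.56e-05) = 1548 rad/s.
Step 3 — f₀ = ω₀/(2π) = 246.4 Hz.
Step 4 — Series Q: Q = ω₀L/R = 1548·0.00915/40.9 = 0.3463.
Step 5 — 3dB bandwidth: Δω = ω₀/Q = 4470 rad/s; BW = Δω/(2π) = 711.4 Hz.

(a) f₀ = 246.4 Hz  (b) Q = 0.3463  (c) BW = 711.4 Hz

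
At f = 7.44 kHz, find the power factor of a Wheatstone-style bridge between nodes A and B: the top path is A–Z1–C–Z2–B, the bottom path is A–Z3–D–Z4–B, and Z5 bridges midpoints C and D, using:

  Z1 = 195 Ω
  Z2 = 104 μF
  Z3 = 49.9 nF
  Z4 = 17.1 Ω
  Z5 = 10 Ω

Step 1 — Angular frequency: ω = 2π·f = 2π·7440 = 4.675e+04 rad/s.
Step 2 — Component impedances:
  Z1: Z = R = 195 Ω
  Z2: Z = 1/(jωC) = -j/(ω·C) = 0 - j0.2057 Ω
  Z3: Z = 1/(jωC) = -j/(ω·C) = 0 - j428.7 Ω
  Z4: Z = R = 17.1 Ω
  Z5: Z = R = 10 Ω
Step 3 — Bridge requires nodal analysis (the Z5 bridge couples midpoints C and D, so the two paths cannot be reduced to a simple series/parallel combination). Setting node B to ground and injecting 1 A at node A, the 3-node admittance system at A, C, D solves to V_A = Z_AB = 160.8 - j72.85 Ω = 176.6∠-24.4° Ω.
Step 4 — Power factor: PF = cos(φ) = Re(Z)/|Z| = 160.82/176.55 = 0.9109.
Step 5 — Type: Im(Z) = -72.85 ⇒ leading (phase φ = -24.4°).

PF = 0.9109 (leading, φ = -24.4°)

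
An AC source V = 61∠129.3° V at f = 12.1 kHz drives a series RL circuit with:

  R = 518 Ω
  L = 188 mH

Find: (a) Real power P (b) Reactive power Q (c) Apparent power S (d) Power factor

Step 1 — Angular frequency: ω = 2π·f = 2π·1.21e+04 = 7.603e+04 rad/s.
Step 2 — Component impedances:
  R: Z = R = 518 Ω
  L: Z = jωL = j·7.603e+04·0.188 = 0 + j1.429e+04 Ω
Step 3 — Series combination: Z_total = R + L = 518 + j1.429e+04 Ω = 1.43e+04∠87.9° Ω.
Step 4 — Source phasor: V = 61∠129.3° V = -38.64 + j47.2 V.
Step 5 — Current: I = V / Z = 0.0032 + j0.002819 A = 0.004265∠41.4° A.
Step 6 — Complex power: S = V·I* = 0.009423 + j0.26 VA.
Step 7 — Real power: P = Re(S) = 0.009423 W.
Step 8 — Reactive power: Q = Im(S) = 0.26 VAR.
Step 9 — Apparent power: |S| = 0.2602 VA.
Step 10 — Power factor: PF = P/|S| = 0.03622 (lagging).

(a) P = 0.009423 W  (b) Q = 0.26 VAR  (c) S = 0.2602 VA  (d) PF = 0.03622 (lagging)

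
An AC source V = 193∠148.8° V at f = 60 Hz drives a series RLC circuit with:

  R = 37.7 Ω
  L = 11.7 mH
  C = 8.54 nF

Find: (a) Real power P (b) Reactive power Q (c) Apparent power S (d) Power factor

Step 1 — Angular frequency: ω = 2π·f = 2π·60 = 377 rad/s.
Step 2 — Component impedances:
  R: Z = R = 37.7 Ω
  L: Z = jωL = j·377·0.0117 = 0 + j4.411 Ω
  C: Z = 1/(jωC) = -j/(ω·C) = 0 - j3.106e+05 Ω
Step 3 — Series combination: Z_total = R + L + C = 37.7 - j3.106e+05 Ω = 3.106e+05∠-90.0° Ω.
Step 4 — Source phasor: V = 193∠148.8° V = -165.1 + j99.98 V.
Step 5 — Current: I = V / Z = -0.000322 - j0.0005315 A = 0.0006214∠-121.2° A.
Step 6 — Complex power: S = V·I* = 1.456e-05 - j0.1199 VA.
Step 7 — Real power: P = Re(S) = 1.456e-05 W.
Step 8 — Reactive power: Q = Im(S) = -0.1199 VAR.
Step 9 — Apparent power: |S| = 0.1199 VA.
Step 10 — Power factor: PF = P/|S| = 0.0001214 (leading).

(a) P = 1.456e-05 W  (b) Q = -0.1199 VAR  (c) S = 0.1199 VA  (d) PF = 0.0001214 (leading)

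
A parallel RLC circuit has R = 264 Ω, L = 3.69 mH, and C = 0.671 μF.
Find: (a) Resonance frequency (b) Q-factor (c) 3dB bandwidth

Step 1 — Resonance: ω₀ = 1/√(LC) = 1/√(0.00369·6.71e-07) = 2.01e+04 rad/s.
Step 2 — f₀ = ω₀/(2π) = 3198 Hz.
Step 3 — Parallel Q: Q = R/(ω₀L) = 264/(2.01e+04·0.00369) = 3.56.
Step 4 — Bandwidth: Δω = ω₀/Q = 5645 rad/s; BW = Δω/(2π) = 898.4 Hz.

(a) f₀ = 3198 Hz  (b) Q = 3.56  (c) BW = 898.4 Hz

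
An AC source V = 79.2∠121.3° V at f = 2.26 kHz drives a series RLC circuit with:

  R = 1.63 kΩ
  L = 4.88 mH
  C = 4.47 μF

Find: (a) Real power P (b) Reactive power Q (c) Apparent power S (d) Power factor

Step 1 — Angular frequency: ω = 2π·f = 2π·2260 = 1.42e+04 rad/s.
Step 2 — Component impedances:
  R: Z = R = 1630 Ω
  L: Z = jωL = j·1.42e+04·0.00488 = 0 + j69.3 Ω
  C: Z = 1/(jωC) = -j/(ω·C) = 0 - j15.75 Ω
Step 3 — Series combination: Z_total = R + L + C = 1630 + j53.54 Ω = 1631∠1.9° Ω.
Step 4 — Source phasor: V = 79.2∠121.3° V = -41.15 + j67.67 V.
Step 5 — Current: I = V / Z = -0.02385 + j0.0423 A = 0.04856∠119.4° A.
Step 6 — Complex power: S = V·I* = 3.844 + j0.1263 VA.
Step 7 — Real power: P = Re(S) = 3.844 W.
Step 8 — Reactive power: Q = Im(S) = 0.1263 VAR.
Step 9 — Apparent power: |S| = 3.846 VA.
Step 10 — Power factor: PF = P/|S| = 0.9995 (lagging).

(a) P = 3.844 W  (b) Q = 0.1263 VAR  (c) S = 3.846 VA  (d) PF = 0.9995 (lagging)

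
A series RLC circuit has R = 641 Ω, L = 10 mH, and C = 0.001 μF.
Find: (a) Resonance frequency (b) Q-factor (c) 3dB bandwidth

Step 1 — Resonance: ω₀ = 1/√(LC) = 1/√(0.01·1e-09) = 3.162e+05 rad/s.
Step 2 — f₀ = ω₀/(2π) = 5.033e+04 Hz.
Step 3 — Series Q: Q = ω₀L/R = 3.162e+05·0.01/641 = 4.933.
Step 4 — Bandwidth: Δω = ω₀/Q = 6.41e+04 rad/s; BW = Δω/(2π) = 1.02e+04 Hz.

(a) f₀ = 5.033e+04 Hz  (b) Q = 4.933  (c) BW = 1.02e+04 Hz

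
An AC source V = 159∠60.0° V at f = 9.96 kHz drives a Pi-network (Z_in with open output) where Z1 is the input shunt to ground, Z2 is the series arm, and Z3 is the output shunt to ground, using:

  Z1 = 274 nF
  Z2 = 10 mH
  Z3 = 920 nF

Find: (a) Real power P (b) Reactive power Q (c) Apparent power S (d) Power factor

Step 1 — Angular frequency: ω = 2π·f = 2π·9960 = 6.258e+04 rad/s.
Step 2 — Component impedances:
  Z1: Z = 1/(jωC) = -j/(ω·C) = 0 - j58.32 Ω
  Z2: Z = jωL = j·6.258e+04·0.01 = 0 + j625.8 Ω
  Z3: Z = 1/(jωC) = -j/(ω·C) = 0 - j17.37 Ω
Step 3 — With open output, the series arm Z2 and the output shunt Z3 appear in series to ground: Z2 + Z3 = 0 + j608.4 Ω.
Step 4 — Parallel with input shunt Z1: Z_in = Z1 || (Z2 + Z3) = 0 - j64.5 Ω = 64.5∠-90.0° Ω.
Step 5 — Source phasor: V = 159∠60.0° V = 79.5 + j137.7 V.
Step 6 — Current: I = V / Z = -2.135 + j1.233 A = 2.465∠150.0° A.
Step 7 — Complex power: S = V·I* = 0 - j391.9 VA.
Step 8 — Real power: P = Re(S) = 0 W.
Step 9 — Reactive power: Q = Im(S) = -391.9 VAR.
Step 10 — Apparent power: |S| = 391.9 VA.
Step 11 — Power factor: PF = P/|S| = 0 (leading).

(a) P = 0 W  (b) Q = -391.9 VAR  (c) S = 391.9 VA  (d) PF = 0 (leading)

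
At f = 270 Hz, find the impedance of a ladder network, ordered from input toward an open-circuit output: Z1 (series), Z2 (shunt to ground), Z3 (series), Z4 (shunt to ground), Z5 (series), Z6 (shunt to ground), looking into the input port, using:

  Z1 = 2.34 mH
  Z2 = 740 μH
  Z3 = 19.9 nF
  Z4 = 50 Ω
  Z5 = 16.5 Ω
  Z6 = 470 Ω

Step 1 — Angular frequency: ω = 2π·f = 2π·270 = 1696 rad/s.
Step 2 — Component impedances:
  Z1: Z = jωL = j·1696·0.00234 = 0 + j3.97 Ω
  Z2: Z = jωL = j·1696·0.00074 = 0 + j1.255 Ω
  Z3: Z = 1/(jωC) = -j/(ω·C) = 0 - j2.962e+04 Ω
  Z4: Z = R = 50 Ω
  Z5: Z = R = 16.5 Ω
  Z6: Z = R = 470 Ω
Step 3 — Ladder network (open output): work backward from the far end, alternating series and parallel combinations. Z_in = 8.144e-08 + j5.225 Ω = 5.225∠90.0° Ω.

Z = 8.144e-08 + j5.225 Ω = 5.225∠90.0° Ω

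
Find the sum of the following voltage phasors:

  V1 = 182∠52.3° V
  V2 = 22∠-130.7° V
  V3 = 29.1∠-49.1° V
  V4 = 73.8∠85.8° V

Step 1 — Convert each phasor to rectangular form:
  V1 = 182·(cos(52.3°) + j·sin(52.3°)) = 111.3 + j144 V
  V2 = 22·(cos(-130.7°) + j·sin(-130.7°)) = -14.35 - j16.68 V
  V3 = 29.1·(cos(-49.1°) + j·sin(-49.1°)) = 19.05 - j22 V
  V4 = 73.8·(cos(85.8°) + j·sin(85.8°)) = 5.405 + j73.6 V
Step 2 — Sum components: V_total = 121.4 + j178.9 V.
Step 3 — Convert to polar: |V_total| = 216.2 V, ∠V_total = 55.8°.

V_total = 216.2∠55.8° V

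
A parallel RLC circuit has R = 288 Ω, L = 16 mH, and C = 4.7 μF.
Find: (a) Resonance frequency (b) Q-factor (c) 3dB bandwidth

Step 1 — Resonance: ω₀ = 1/√(LC) = 1/√(0.016·4.7e-06) = 3647 rad/s.
Step 2 — f₀ = ω₀/(2π) = 580.4 Hz.
Step 3 — Parallel Q: Q = R/(ω₀L) = 288/(3647·0.016) = 4.936.
Step 4 — Bandwidth: Δω = ω₀/Q = 738.8 rad/s; BW = Δω/(2π) = 117.6 Hz.

(a) f₀ = 580.4 Hz  (b) Q = 4.936  (c) BW = 117.6 Hz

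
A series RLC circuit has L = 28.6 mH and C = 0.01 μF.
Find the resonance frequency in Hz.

Step 1 — Resonance condition Im(Z)=0 gives ω₀ = 1/√(LC).
Step 2 — ω₀ = 1/√(0.0286·1e-08) = 5.913e+04 rad/s.
Step 3 — f₀ = ω₀/(2π) = 9411 Hz.

f₀ = 9411 Hz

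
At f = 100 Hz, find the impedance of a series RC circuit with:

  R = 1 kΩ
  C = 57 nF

Step 1 — Angular frequency: ω = 2π·f = 2π·100 = 628.3 rad/s.
Step 2 — Component impedances:
  R: Z = R = 1000 Ω
  C: Z = 1/(jωC) = -j/(ω·C) = 0 - j2.792e+04 Ω
Step 3 — Series combination: Z_total = R + C = 1000 - j2.792e+04 Ω = 2.794e+04∠-87.9° Ω.

Z = 1000 - j2.792e+04 Ω = 2.794e+04∠-87.9° Ω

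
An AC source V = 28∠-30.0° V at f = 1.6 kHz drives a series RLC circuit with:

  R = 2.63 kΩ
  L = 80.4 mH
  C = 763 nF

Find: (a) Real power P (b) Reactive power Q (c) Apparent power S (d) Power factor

Step 1 — Angular frequency: ω = 2π·f = 2π·1600 = 1.005e+04 rad/s.
Step 2 — Component impedances:
  R: Z = R = 2630 Ω
  L: Z = jωL = j·1.005e+04·0.0804 = 0 + j808.3 Ω
  C: Z = 1/(jωC) = -j/(ω·C) = 0 - j130.4 Ω
Step 3 — Series combination: Z_total = R + L + C = 2630 + j677.9 Ω = 2716∠14.5° Ω.
Step 4 — Source phasor: V = 28∠-30.0° V = 24.25 - j14 V.
Step 5 — Current: I = V / Z = 0.007359 - j0.00722 A = 0.01031∠-44.5° A.
Step 6 — Complex power: S = V·I* = 0.2795 + j0.07205 VA.
Step 7 — Real power: P = Re(S) = 0.2795 W.
Step 8 — Reactive power: Q = Im(S) = 0.07205 VAR.
Step 9 — Apparent power: |S| = 0.2887 VA.
Step 10 — Power factor: PF = P/|S| = 0.9683 (lagging).

(a) P = 0.2795 W  (b) Q = 0.07205 VAR  (c) S = 0.2887 VA  (d) PF = 0.9683 (lagging)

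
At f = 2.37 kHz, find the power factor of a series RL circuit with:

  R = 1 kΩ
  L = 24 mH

Step 1 — Angular frequency: ω = 2π·f = 2π·2370 = 1.489e+04 rad/s.
Step 2 — Component impedances:
  R: Z = R = 1000 Ω
  L: Z = jωL = j·1.489e+04·0.024 = 0 + j357.4 Ω
Step 3 — Series combination: Z_total = R + L = 1000 + j357.4 Ω = 1062∠19.7° Ω.
Step 4 — Power factor: PF = cos(φ) = Re(Z)/|Z| = 1000/1061.9 = 0.9417.
Step 5 — Type: Im(Z) = 357.4 ⇒ lagging (phase φ = 19.7°).

PF = 0.9417 (lagging, φ = 19.7°)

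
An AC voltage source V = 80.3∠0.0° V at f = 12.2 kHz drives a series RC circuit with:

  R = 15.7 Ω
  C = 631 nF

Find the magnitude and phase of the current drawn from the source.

Step 1 — Angular frequency: ω = 2π·f = 2π·1.22e+04 = 7.665e+04 rad/s.
Step 2 — Component impedances:
  R: Z = R = 15.7 Ω
  C: Z = 1/(jωC) = -j/(ω·C) = 0 - j20.67 Ω
Step 3 — Series combination: Z_total = R + C = 15.7 - j20.67 Ω = 25.96∠-52.8° Ω.
Step 4 — Source phasor: V = 80.3∠0.0° V = 80.3 V.
Step 5 — Ohm's law: I = V / Z_total = (80.3) / (15.7 - j20.67) = 1.871 + j2.463 A.
Step 6 — Convert to polar: |I| = 3.093 A, ∠I = 52.8°.

I = 3.093∠52.8° A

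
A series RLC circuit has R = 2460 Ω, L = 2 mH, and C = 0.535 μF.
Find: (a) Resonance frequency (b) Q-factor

Step 1 — Resonance condition Im(Z)=0 gives ω₀ = 1/√(LC).
Step 2 — ω₀ = 1/√(0.002·5.35e-07) = 3.057e+04 rad/s.
Step 3 — f₀ = ω₀/(2π) = 4866 Hz.
Step 4 — Series Q: Q = ω₀L/R = 3.057e+04·0.002/2460 = 0.02485.

(a) f₀ = 4866 Hz  (b) Q = 0.02485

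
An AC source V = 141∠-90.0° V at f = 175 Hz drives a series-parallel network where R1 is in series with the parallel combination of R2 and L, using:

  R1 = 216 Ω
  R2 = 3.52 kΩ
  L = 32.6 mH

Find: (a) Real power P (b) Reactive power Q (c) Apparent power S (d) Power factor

Step 1 — Angular frequency: ω = 2π·f = 2π·175 = 1100 rad/s.
Step 2 — Component impedances:
  R1: Z = R = 216 Ω
  R2: Z = R = 3520 Ω
  L: Z = jωL = j·1100·0.0326 = 0 + j35.85 Ω
Step 3 — Parallel branch: R2 || L = 1/(1/R2 + 1/L) = 0.365 + j35.84 Ω.
Step 4 — Series with R1: Z_total = R1 + (R2 || L) = 216.4 + j35.84 Ω = 219.3∠9.4° Ω.
Step 5 — Source phasor: V = 141∠-90.0° V = 0 - j141 V.
Step 6 — Current: I = V / Z = -0.1051 - j0.6343 A = 0.6429∠-99.4° A.
Step 7 — Complex power: S = V·I* = 89.43 + j14.81 VA.
Step 8 — Real power: P = Re(S) = 89.43 W.
Step 9 — Reactive power: Q = Im(S) = 14.81 VAR.
Step 10 — Apparent power: |S| = 90.65 VA.
Step 11 — Power factor: PF = P/|S| = 0.9866 (lagging).

(a) P = 89.43 W  (b) Q = 14.81 VAR  (c) S = 90.65 VA  (d) PF = 0.9866 (lagging)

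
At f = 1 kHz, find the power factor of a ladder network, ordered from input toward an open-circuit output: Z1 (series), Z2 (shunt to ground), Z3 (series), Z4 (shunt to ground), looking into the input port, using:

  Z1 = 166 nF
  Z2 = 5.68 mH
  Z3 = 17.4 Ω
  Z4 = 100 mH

Step 1 — Angular frequency: ω = 2π·f = 2π·1000 = 6283 rad/s.
Step 2 — Component impedances:
  Z1: Z = 1/(jωC) = -j/(ω·C) = 0 - j958.8 Ω
  Z2: Z = jωL = j·6283·0.00568 = 0 + j35.69 Ω
  Z3: Z = R = 17.4 Ω
  Z4: Z = jωL = j·6283·0.1 = 0 + j628.3 Ω
Step 3 — Ladder network (open output): work backward from the far end, alternating series and parallel combinations. Z_in = 0.05023 - j925 Ω = 925∠-90.0° Ω.
Step 4 — Power factor: PF = cos(φ) = Re(Z)/|Z| = 0.05023/925 = 5.43e-05.
Step 5 — Type: Im(Z) = -925 ⇒ leading (phase φ = -90.0°).

PF = 5.43e-05 (leading, φ = -90.0°)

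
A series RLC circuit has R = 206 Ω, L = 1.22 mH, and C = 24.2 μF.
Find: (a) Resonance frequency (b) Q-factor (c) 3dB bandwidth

Step 1 — Resonance: ω₀ = 1/√(LC) = 1/√(0.00122·2.42e-05) = 5820 rad/s.
Step 2 — f₀ = ω₀/(2π) = 926.3 Hz.
Step 3 — Series Q: Q = ω₀L/R = 5820·0.00122/206 = 0.03447.
Step 4 — Bandwidth: Δω = ω₀/Q = 1.689e+05 rad/s; BW = Δω/(2π) = 2.687e+04 Hz.

(a) f₀ = 926.3 Hz  (b) Q = 0.03447  (c) BW = 2.687e+04 Hz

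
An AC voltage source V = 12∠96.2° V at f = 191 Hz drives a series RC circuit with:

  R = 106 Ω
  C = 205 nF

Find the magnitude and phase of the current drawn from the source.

Step 1 — Angular frequency: ω = 2π·f = 2π·191 = 1200 rad/s.
Step 2 — Component impedances:
  R: Z = R = 106 Ω
  C: Z = 1/(jωC) = -j/(ω·C) = 0 - j4065 Ω
Step 3 — Series combination: Z_total = R + C = 106 - j4065 Ω = 4066∠-88.5° Ω.
Step 4 — Source phasor: V = 12∠96.2° V = -1.296 + j11.93 V.
Step 5 — Ohm's law: I = V / Z_total = (-1.296 + j11.93) / (106 - j4065) = -0.002941 - j0.0002421 A.
Step 6 — Convert to polar: |I| = 0.002951 A, ∠I = -175.3°.

I = 0.002951∠-175.3° A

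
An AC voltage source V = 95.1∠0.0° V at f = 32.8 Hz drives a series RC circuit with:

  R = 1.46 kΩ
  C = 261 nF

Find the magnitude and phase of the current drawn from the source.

Step 1 — Angular frequency: ω = 2π·f = 2π·32.8 = 206.1 rad/s.
Step 2 — Component impedances:
  R: Z = R = 1460 Ω
  C: Z = 1/(jωC) = -j/(ω·C) = 0 - j1.859e+04 Ω
Step 3 — Series combination: Z_total = R + C = 1460 - j1.859e+04 Ω = 1.865e+04∠-85.5° Ω.
Step 4 — Source phasor: V = 95.1∠0.0° V = 95.1 V.
Step 5 — Ohm's law: I = V / Z_total = (95.1) / (1460 - j1.859e+04) = 0.0003993 + j0.005084 A.
Step 6 — Convert to polar: |I| = 0.0051 A, ∠I = 85.5°.

I = 0.0051∠85.5° A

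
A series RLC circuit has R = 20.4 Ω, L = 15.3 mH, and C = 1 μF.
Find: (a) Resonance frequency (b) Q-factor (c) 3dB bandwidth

Step 1 — Resonance: ω₀ = 1/√(LC) = 1/√(0.0153·1e-06) = 8085 rad/s.
Step 2 — f₀ = ω₀/(2π) = 1287 Hz.
Step 3 — Series Q: Q = ω₀L/R = 8085·0.0153/20.4 = 6.063.
Step 4 — Bandwidth: Δω = ω₀/Q = 1333 rad/s; BW = Δω/(2π) = 212.2 Hz.

(a) f₀ = 1287 Hz  (b) Q = 6.063  (c) BW = 212.2 Hz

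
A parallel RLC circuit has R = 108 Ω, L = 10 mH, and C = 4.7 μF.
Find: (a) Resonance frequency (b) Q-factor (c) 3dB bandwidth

Step 1 — Resonance: ω₀ = 1/√(LC) = 1/√(0.01·4.7e-06) = 4613 rad/s.
Step 2 — f₀ = ω₀/(2π) = 734.1 Hz.
Step 3 — Parallel Q: Q = R/(ω₀L) = 108/(4613·0.01) = 2.341.
Step 4 — Bandwidth: Δω = ω₀/Q = 1970 rad/s; BW = Δω/(2π) = 313.5 Hz.

(a) f₀ = 734.1 Hz  (b) Q = 2.341  (c) BW = 313.5 Hz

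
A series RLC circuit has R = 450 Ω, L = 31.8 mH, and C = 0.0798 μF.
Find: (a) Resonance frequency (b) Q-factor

Step 1 — Resonance condition Im(Z)=0 gives ω₀ = 1/√(LC).
Step 2 — ω₀ = 1/√(0.0318·7.98e-08) = 1.985e+04 rad/s.
Step 3 — f₀ = ω₀/(2π) = 3159 Hz.
Step 4 — Series Q: Q = ω₀L/R = 1.985e+04·0.0318/450 = 1.403.

(a) f₀ = 3159 Hz  (b) Q = 1.403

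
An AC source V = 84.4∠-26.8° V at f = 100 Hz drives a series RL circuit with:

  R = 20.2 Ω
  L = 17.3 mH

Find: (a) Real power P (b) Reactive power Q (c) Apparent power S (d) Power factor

Step 1 — Angular frequency: ω = 2π·f = 2π·100 = 628.3 rad/s.
Step 2 — Component impedances:
  R: Z = R = 20.2 Ω
  L: Z = jωL = j·628.3·0.0173 = 0 + j10.87 Ω
Step 3 — Series combination: Z_total = R + L = 20.2 + j10.87 Ω = 22.94∠28.3° Ω.
Step 4 — Source phasor: V = 84.4∠-26.8° V = 75.33 - j38.05 V.
Step 5 — Current: I = V / Z = 2.106 - j3.017 A = 3.679∠-55.1° A.
Step 6 — Complex power: S = V·I* = 273.5 + j147.2 VA.
Step 7 — Real power: P = Re(S) = 273.5 W.
Step 8 — Reactive power: Q = Im(S) = 147.2 VAR.
Step 9 — Apparent power: |S| = 310.5 VA.
Step 10 — Power factor: PF = P/|S| = 0.8806 (lagging).

(a) P = 273.5 W  (b) Q = 147.2 VAR  (c) S = 310.5 VA  (d) PF = 0.8806 (lagging)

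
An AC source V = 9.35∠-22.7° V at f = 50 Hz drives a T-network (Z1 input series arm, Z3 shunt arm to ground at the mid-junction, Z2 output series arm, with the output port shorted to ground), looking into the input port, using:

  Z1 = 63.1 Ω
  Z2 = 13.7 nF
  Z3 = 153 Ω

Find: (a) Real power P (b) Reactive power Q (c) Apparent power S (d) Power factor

Step 1 — Angular frequency: ω = 2π·f = 2π·50 = 314.2 rad/s.
Step 2 — Component impedances:
  Z1: Z = R = 63.1 Ω
  Z2: Z = 1/(jωC) = -j/(ω·C) = 0 - j2.323e+05 Ω
  Z3: Z = R = 153 Ω
Step 3 — With the output port shorted to ground, the output series arm Z2 runs from the junction to ground; the shunt arm Z3 also runs from the junction to ground. They appear in parallel: Z3 || Z2 = 153 - j0.1008 Ω.
Step 4 — Series with input arm Z1: Z_in = Z1 + (Z3 || Z2) = 216.1 - j0.1008 Ω = 216.1∠-0.0° Ω.
Step 5 — Source phasor: V = 9.35∠-22.7° V = 8.626 - j3.608 V.
Step 6 — Current: I = V / Z = 0.03992 - j0.01668 A = 0.04327∠-22.7° A.
Step 7 — Complex power: S = V·I* = 0.4045 - j0.0001886 VA.
Step 8 — Real power: P = Re(S) = 0.4045 W.
Step 9 — Reactive power: Q = Im(S) = -0.0001886 VAR.
Step 10 — Apparent power: |S| = 0.4045 VA.
Step 11 — Power factor: PF = P/|S| = 1 (leading).

(a) P = 0.4045 W  (b) Q = -0.0001886 VAR  (c) S = 0.4045 VA  (d) PF = 1 (leading)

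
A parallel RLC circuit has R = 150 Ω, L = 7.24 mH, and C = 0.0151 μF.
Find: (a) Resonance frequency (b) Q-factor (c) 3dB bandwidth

Step 1 — Resonance: ω₀ = 1/√(LC) = 1/√(0.00724·1.51e-08) = 9.564e+04 rad/s.
Step 2 — f₀ = ω₀/(2π) = 1.522e+04 Hz.
Step 3 — Parallel Q: Q = R/(ω₀L) = 150/(9.564e+04·0.00724) = 0.2166.
Step 4 — Bandwidth: Δω = ω₀/Q = 4.415e+05 rad/s; BW = Δω/(2π) = 7.027e+04 Hz.

(a) f₀ = 1.522e+04 Hz  (b) Q = 0.2166  (c) BW = 7.027e+04 Hz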